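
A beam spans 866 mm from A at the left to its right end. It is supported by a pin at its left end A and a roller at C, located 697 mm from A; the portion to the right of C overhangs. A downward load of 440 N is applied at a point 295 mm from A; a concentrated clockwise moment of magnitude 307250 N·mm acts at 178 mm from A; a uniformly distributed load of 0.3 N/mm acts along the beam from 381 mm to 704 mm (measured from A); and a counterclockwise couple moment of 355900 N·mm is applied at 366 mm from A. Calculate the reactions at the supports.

Resultant of the distributed load: 0.3 × 323 = 96.9 N at 542.5 mm from A.
ΣM about A: C_y·697 − 440·295 − 307250 − (0.3·323)·542.5 + 355900 = 0 → C_y = 133718.25/697 = 191.848 ≈ 191.8 N.
ΣF_y = 0: A_y + 191.848 − 440 − 0.3·323 = 0 → A_y = 345.1 N.
ΣF_x = 0: no horizontal applied forces, so A_x = 0.

A_x = 0, A_y = 345.1 N, C_y = 191.8 N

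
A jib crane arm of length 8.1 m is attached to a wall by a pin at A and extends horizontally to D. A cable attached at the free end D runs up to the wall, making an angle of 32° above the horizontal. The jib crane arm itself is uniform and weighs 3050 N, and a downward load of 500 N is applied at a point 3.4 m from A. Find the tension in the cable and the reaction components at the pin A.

T = 3274 N, A_x = 2776 N, A_y = 1815 N

ΣM about A: T·sin32°·8.1 − 3050·4.05 − 500·3.4 = 0 → T = 14052.5/(8.1·0.529919) = 3273.85 ≈ 3274 N.
ΣF_x = 0: A_x − T·cos32° = 0 → A_x = 3273.85 × 0.848048 = 2776 N.
ΣF_y = 0: A_y + T·sin32° − 3050 − 500 = 0 → A_y = 3550 − 3273.85 × 0.529919 = 1815 N.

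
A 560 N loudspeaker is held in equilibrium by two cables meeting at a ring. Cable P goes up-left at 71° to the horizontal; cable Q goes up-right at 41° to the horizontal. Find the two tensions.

ΣF_x = 0: −T_P·cos71° + T_Q·cos41° = 0 → T_Q = 0.431382·T_P.
ΣF_y = 0: T_P·sin71° + T_Q·sin41° = 560.
Substitute: T_P·(0.945519 + 0.431382·0.656059) = 560 → T_P = 455.829 ≈ 455.8 N.
Then T_Q = 0.431382 × 455.829 = 196.6 N.

T_P = 455.8 N, T_Q = 196.6 N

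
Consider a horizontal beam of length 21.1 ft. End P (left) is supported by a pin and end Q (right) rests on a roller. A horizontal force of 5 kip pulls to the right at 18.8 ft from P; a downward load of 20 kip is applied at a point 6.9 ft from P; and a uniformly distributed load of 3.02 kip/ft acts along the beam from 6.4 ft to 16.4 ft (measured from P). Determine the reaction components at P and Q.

Resultant of the distributed load: 3.02 × 10 = 30.2 kip at 11.4 ft from P.
Moments about P: Q_y·21.1 − 20·6.9 − (3.02·10)·11.4 = 0 → Q_y = 482.28/21.1 = 22.8569 ≈ 22.86 kip.
ΣF_y = 0: P_y + 22.8569 − 20 − 3.02·10 = 0 → P_y = 27.34 kip.
ΣF_x = 0: P_x + 5 = 0 → P_x = -5.000 kip.

P_x = -5.000 kip, P_y = 27.34 kip, Q_y = 22.86 kip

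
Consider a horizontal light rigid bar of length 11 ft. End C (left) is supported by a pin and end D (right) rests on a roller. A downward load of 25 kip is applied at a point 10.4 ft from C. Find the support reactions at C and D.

Moments about C: D_y·11 − 25·10.4 = 0 → D_y = 260/11 = 23.6364 ≈ 23.64 kip.
ΣF_y = 0: C_y + 23.6364 − 25 = 0 → C_y = 1.364 kip.
ΣF_x = 0: no horizontal applied forces, so C_x = 0.

C_x = 0, C_y = 1.364 kip, D_y = 23.64 kip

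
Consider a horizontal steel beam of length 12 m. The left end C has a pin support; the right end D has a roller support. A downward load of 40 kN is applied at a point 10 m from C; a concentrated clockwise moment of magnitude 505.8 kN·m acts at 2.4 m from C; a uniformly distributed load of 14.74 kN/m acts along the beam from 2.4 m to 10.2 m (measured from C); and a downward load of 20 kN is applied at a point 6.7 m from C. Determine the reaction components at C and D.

Resultant of the distributed load: 14.74 × 7.8 = 114.972 kN at 6.3 m from C.
Taking moments about C: D_y·12 − 40·10 − 505.8 − (14.74·7.8)·6.3 − 20·6.7 = 0 → D_y = 1764.1236/12 = 147.01 ≈ 147.0 kN.
ΣF_y = 0: C_y + 147.01 − 40 − 14.74·7.8 − 20 = 0 → C_y = 27.96 kN.
ΣF_x = 0: no horizontal applied forces, so C_x = 0.

C_x = 0, C_y = 27.96 kN, D_y = 147.0 kN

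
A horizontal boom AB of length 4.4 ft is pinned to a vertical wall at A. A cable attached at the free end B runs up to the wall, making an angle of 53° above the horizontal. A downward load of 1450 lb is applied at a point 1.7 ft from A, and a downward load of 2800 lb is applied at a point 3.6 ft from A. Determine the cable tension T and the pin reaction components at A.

T = 3570 lb, A_x = 2148 lb, A_y = 1399 lb

ΣM about A: T·sin53°·4.4 − 1450·1.7 − 2800·3.6 = 0 → T = 12545/(4.4·0.798636) = 3570.01 ≈ 3570 lb.
ΣF_x = 0: A_x − T·cos53° = 0 → A_x = 3570.01 × 0.601815 = 2148 lb.
ΣF_y = 0: A_y + T·sin53° − 1450 − 2800 = 0 → A_y = 4250 − 3570.01 × 0.798636 = 1399 lb.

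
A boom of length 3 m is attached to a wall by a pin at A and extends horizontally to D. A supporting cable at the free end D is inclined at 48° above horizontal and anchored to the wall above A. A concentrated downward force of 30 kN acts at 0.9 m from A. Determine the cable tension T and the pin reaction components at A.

ΣM about A: T·sin48°·3 − 30·0.9 = 0 → T = 27/(3·0.743145) = 12.1107 ≈ 12.11 kN.
ΣF_x = 0: A_x − T·cos48° = 0 → A_x = 12.1107 × 0.669131 = 8.104 kN.
ΣF_y = 0: A_y + T·sin48° − 30 = 0 → A_y = 30 − 12.1107 × 0.743145 = 21.00 kN.

T = 12.11 kN, A_x = 8.104 kN, A_y = 21.00 kN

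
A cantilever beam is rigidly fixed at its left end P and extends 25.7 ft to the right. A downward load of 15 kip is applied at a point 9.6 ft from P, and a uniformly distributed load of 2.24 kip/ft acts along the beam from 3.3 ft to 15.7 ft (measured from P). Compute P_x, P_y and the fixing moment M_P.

Resultant of the distributed load: 2.24 × 12.4 = 27.776 kip at 9.5 ft from P.
ΣF_x = 0: P_x = 0.
ΣF_y = 0: P_y − 15 − 2.24·12.4 = 0 → P_y = 42.78 kip.
ΣM about P: M_P − 15·9.6 − (2.24·12.4)·9.5 = 0 → M_P = 407.9 kip·ft.

P_x = 0, P_y = 42.78 kip, M_P = 407.9 kip·ft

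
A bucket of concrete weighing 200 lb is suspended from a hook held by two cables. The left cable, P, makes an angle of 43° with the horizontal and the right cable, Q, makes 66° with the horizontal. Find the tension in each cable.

T_P = 86.03 lb, T_Q = 154.7 lb

ΣF_x = 0: −T_P·cos43° + T_Q·cos66° = 0 → T_Q = 1.7981·T_P.
ΣF_y = 0: T_P·sin43° + T_Q·sin66° = 200.
Substitute: T_P·(0.681998 + 1.7981·0.913545) = 200 → T_P = 86.0347 ≈ 86.03 lb.
Then T_Q = 1.7981 × 86.0347 = 154.7 lb.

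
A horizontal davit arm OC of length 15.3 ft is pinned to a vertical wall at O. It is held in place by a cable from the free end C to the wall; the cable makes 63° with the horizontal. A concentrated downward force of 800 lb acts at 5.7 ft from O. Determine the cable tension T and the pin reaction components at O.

T = 334.5 lb, O_x = 151.9 lb, O_y = 502.0 lb

ΣM about O: T·sin63°·15.3 − 800·5.7 = 0 → T = 4560/(15.3·0.891007) = 334.497 ≈ 334.5 lb.
ΣF_x = 0: O_x − T·cos63° = 0 → O_x = 334.497 × 0.45399 = 151.9 lb.
ΣF_y = 0: O_y + T·sin63° − 800 = 0 → O_y = 800 − 334.497 × 0.891007 = 502.0 lb.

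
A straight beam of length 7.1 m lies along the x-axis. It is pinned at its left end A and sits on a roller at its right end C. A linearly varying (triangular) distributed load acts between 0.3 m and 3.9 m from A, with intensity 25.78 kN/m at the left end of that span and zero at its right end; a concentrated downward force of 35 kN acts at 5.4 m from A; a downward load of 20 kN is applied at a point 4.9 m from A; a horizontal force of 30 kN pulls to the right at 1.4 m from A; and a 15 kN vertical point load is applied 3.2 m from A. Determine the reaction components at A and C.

Resultant of the triangular load: ½ × 25.78 × 3.6 = 46.404 kN, acting at 1.5 m from A (one-third of the span from the peak).
ΣM about A: C_y·7.1 − (½·25.78·3.6)·1.5 − 35·5.4 − 20·4.9 − 15·3.2 = 0 → C_y = 404.606/7.1 = 56.9868 ≈ 56.99 kN.
ΣF_y = 0: A_y + 56.9868 − ½·25.78·3.6 − 35 − 20 − 15 = 0 → A_y = 59.42 kN.
ΣF_x = 0: A_x + 30 = 0 → A_x = -30.00 kN.

A_x = -30.00 kN, A_y = 59.42 kN, C_y = 56.99 kN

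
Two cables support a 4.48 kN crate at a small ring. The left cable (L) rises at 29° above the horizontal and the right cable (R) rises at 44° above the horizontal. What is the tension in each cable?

T_L = 3.370 kN, T_R = 4.097 kN

ΣF_x = 0: −T_L·cos29° + T_R·cos44° = 0 → T_R = 1.21586·T_L.
ΣF_y = 0: T_L·sin29° + T_R·sin44° = 4.48.
Substitute: T_L·(0.48481 + 1.21586·0.694658) = 4.48 → T_L = 3.3699 ≈ 3.370 kN.
Then T_R = 1.21586 × 3.3699 = 4.097 kN.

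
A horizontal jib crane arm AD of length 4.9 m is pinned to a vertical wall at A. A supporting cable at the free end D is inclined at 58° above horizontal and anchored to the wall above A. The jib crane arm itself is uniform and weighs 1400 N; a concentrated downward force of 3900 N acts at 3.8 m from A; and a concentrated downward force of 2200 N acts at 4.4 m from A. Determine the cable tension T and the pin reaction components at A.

T = 6721 N, A_x = 3562 N, A_y = 1800 N

ΣM about A: T·sin58°·4.9 − 1400·2.45 − 3900·3.8 − 2200·4.4 = 0 → T = 27930/(4.9·0.848048) = 6721.32 ≈ 6721 N.
ΣF_x = 0: A_x − T·cos58° = 0 → A_x = 6721.32 × 0.529919 = 3562 N.
ΣF_y = 0: A_y + T·sin58° − 1400 − 3900 − 2200 = 0 → A_y = 7500 − 6721.32 × 0.848048 = 1800 N.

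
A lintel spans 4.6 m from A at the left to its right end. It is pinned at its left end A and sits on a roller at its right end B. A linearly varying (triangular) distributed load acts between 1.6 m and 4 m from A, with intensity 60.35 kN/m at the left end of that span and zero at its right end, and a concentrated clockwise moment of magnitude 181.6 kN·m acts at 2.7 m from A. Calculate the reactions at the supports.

Resultant of the triangular load: ½ × 60.35 × 2.4 = 72.42 kN, acting at 2.4 m from A (one-third of the span from the peak).
ΣM about A: B_y·4.6 − (½·60.35·2.4)·2.4 − 181.6 = 0 → B_y = 355.408/4.6 = 77.2626 ≈ 77.26 kN.
ΣF_y = 0: A_y + 77.2626 − ½·60.35·2.4 = 0 → A_y = -4.843 kN.
ΣF_x = 0: no horizontal applied forces, so A_x = 0.

A_x = 0, A_y = -4.843 kN, B_y = 77.26 kN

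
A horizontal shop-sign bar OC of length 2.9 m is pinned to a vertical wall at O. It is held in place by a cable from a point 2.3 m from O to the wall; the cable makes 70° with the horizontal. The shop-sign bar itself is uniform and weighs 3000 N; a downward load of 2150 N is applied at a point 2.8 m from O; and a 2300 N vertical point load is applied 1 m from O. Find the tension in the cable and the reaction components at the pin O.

ΣM about O: T·sin70°·2.3 − 3000·1.45 − 2150·2.8 − 2300·1 = 0 → T = 12670/(2.3·0.939693) = 5862.23 ≈ 5862 N.
ΣF_x = 0: O_x − T·cos70° = 0 → O_x = 5862.23 × 0.34202 = 2005 N.
ΣF_y = 0: O_y + T·sin70° − 3000 − 2150 − 2300 = 0 → O_y = 7450 − 5862.23 × 0.939693 = 1941 N.

T = 5862 N, O_x = 2005 N, O_y = 1941 N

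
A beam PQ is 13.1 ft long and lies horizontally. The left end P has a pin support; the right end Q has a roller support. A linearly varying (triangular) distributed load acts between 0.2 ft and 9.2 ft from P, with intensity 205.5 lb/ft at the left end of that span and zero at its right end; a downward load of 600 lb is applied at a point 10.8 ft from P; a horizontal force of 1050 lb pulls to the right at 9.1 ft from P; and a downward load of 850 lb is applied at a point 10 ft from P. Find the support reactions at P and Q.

P_x = -1050 lb, P_y = 1005 lb, Q_y = 1369 lb

Resultant of the triangular load: ½ × 205.5 × 9 = 924.75 lb, acting at 3.2 ft from P (one-third of the span from the peak).
Taking moments about P: Q_y·13.1 − (½·205.5·9)·3.2 − 600·10.8 − 850·10 = 0 → Q_y = 17939.2/13.1 = 1369.4 ≈ 1369 lb.
ΣF_y = 0: P_y + 1369.4 − ½·205.5·9 − 600 − 850 = 0 → P_y = 1005 lb.
ΣF_x = 0: P_x + 1050 = 0 → P_x = -1050 lb.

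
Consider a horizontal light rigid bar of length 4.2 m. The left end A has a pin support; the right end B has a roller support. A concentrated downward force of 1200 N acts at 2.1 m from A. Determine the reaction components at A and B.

Moments about A: B_y·4.2 − 1200·2.1 = 0 → B_y = 2520/4.2 = 600.0 N.
ΣF_y = 0: A_y + 600 − 1200 = 0 → A_y = 600.0 N.
ΣF_x = 0: no horizontal applied forces, so A_x = 0.

A_x = 0, A_y = 600.0 N, B_y = 600.0 N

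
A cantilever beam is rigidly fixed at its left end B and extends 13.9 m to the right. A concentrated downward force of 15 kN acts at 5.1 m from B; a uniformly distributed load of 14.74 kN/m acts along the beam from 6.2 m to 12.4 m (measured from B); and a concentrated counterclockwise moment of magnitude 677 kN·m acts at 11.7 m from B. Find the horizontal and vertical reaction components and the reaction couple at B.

Resultant of the distributed load: 14.74 × 6.2 = 91.388 kN at 9.3 m from B.
ΣF_x = 0: B_x = 0.
ΣF_y = 0: B_y − 15 − 14.74·6.2 = 0 → B_y = 106.4 kN.
ΣM about B: M_B − 15·5.1 − (14.74·6.2)·9.3 + 677 = 0 → M_B = 249.4 kN·m.

B_x = 0, B_y = 106.4 kN, M_B = 249.4 kN·m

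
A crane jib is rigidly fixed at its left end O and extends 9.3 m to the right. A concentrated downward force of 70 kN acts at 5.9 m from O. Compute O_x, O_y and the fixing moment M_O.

O_x = 0, O_y = 70.00 kN, M_O = 413.0 kN·m

ΣF_x = 0: O_x = 0.
ΣF_y = 0: O_y − 70 = 0 → O_y = 70.00 kN.
ΣM about O: M_O − 70·5.9 = 0 → M_O = 413.0 kN·m.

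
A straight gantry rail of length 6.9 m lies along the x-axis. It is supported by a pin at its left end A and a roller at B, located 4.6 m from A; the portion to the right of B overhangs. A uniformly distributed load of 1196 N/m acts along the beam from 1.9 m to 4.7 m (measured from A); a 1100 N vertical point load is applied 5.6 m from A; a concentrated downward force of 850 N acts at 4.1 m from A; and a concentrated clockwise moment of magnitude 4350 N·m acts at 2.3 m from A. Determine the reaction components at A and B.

Resultant of the distributed load: 1196 × 2.8 = 3348.8 N at 3.3 m from A.
Taking moments about A: B_y·4.6 − (1196·2.8)·3.3 − 1100·5.6 − 850·4.1 − 4350 = 0 → B_y = 25046.04/4.6 = 5444.79 ≈ 5445 N.
ΣF_y = 0: A_y + 5444.79 − 1196·2.8 − 1100 − 850 = 0 → A_y = -146.0 N.
ΣF_x = 0: no horizontal applied forces, so A_x = 0.

A_x = 0, A_y = -146.0 N, B_y = 5445 N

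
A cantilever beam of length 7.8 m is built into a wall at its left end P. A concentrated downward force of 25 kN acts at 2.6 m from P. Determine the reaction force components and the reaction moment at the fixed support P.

ΣF_x = 0: P_x = 0.
ΣF_y = 0: P_y − 25 = 0 → P_y = 25.00 kN.
ΣM about P: M_P − 25·2.6 = 0 → M_P = 65.00 kN·m.

P_x = 0, P_y = 25.00 kN, M_P = 65.00 kN·m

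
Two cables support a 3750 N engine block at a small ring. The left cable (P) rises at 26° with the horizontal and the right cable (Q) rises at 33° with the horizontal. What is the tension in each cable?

T_P = 3669 N, T_Q = 3932 N

ΣF_x = 0: −T_P·cos26° + T_Q·cos33° = 0 → T_Q = 1.07169·T_P.
ΣF_y = 0: T_P·sin26° + T_Q·sin33° = 3750.
Substitute: T_P·(0.438371 + 1.07169·0.544639) = 3750 → T_P = 3669.08 ≈ 3669 N.
Then T_Q = 1.07169 × 3669.08 = 3932 N.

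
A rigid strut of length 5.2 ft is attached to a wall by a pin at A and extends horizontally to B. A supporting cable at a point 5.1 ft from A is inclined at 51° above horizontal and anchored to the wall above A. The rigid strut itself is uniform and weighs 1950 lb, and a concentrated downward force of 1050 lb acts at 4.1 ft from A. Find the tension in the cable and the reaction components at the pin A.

T = 2365 lb, A_x = 1489 lb, A_y = 1162 lb

ΣM about A: T·sin51°·5.1 − 1950·2.6 − 1050·4.1 = 0 → T = 9375/(5.1·0.777146) = 2365.37 ≈ 2365 lb.
ΣF_x = 0: A_x − T·cos51° = 0 → A_x = 2365.37 × 0.62932 = 1489 lb.
ΣF_y = 0: A_y + T·sin51° − 1950 − 1050 = 0 → A_y = 3000 − 2365.37 × 0.777146 = 1162 lb.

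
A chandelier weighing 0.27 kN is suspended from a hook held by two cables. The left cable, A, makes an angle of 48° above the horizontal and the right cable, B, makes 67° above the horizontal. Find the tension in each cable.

ΣF_x = 0: −T_A·cos48° + T_B·cos67° = 0 → T_B = 1.71251·T_A.
ΣF_y = 0: T_A·sin48° + T_B·sin67° = 0.27.
Substitute: T_A·(0.743145 + 1.71251·0.920505) = 0.27 → T_A = 0.116403 ≈ 0.1164 kN.
Then T_B = 1.71251 × 0.116403 = 0.1993 kN.

T_A = 0.1164 kN, T_B = 0.1993 kN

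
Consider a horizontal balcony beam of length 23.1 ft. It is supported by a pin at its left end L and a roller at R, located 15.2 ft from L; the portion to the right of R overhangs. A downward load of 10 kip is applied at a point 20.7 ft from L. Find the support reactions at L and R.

L_x = 0, L_y = -3.618 kip, R_y = 13.62 kip

Taking moments about L: R_y·15.2 − 10·20.7 = 0 → R_y = 207/15.2 = 13.6184 ≈ 13.62 kip.
ΣF_y = 0: L_y + 13.6184 − 10 = 0 → L_y = -3.618 kip.
ΣF_x = 0: no horizontal applied forces, so L_x = 0.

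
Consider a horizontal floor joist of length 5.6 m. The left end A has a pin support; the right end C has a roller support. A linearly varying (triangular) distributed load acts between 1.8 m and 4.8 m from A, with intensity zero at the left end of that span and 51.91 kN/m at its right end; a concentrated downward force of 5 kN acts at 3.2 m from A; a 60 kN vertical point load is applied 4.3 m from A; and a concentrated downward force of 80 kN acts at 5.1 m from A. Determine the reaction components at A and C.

Resultant of the triangular load: ½ × 51.91 × 3 = 77.865 kN, acting at 3.8 m from A (one-third of the span from the peak).
ΣM about A: C_y·5.6 − (½·51.91·3)·3.8 − 5·3.2 − 60·4.3 − 80·5.1 = 0 → C_y = 977.887/5.6 = 174.623 ≈ 174.6 kN.
ΣF_y = 0: A_y + 174.623 − ½·51.91·3 − 5 − 60 − 80 = 0 → A_y = 48.24 kN.
ΣF_x = 0: no horizontal applied forces, so A_x = 0.

A_x = 0, A_y = 48.24 kN, C_y = 174.6 kN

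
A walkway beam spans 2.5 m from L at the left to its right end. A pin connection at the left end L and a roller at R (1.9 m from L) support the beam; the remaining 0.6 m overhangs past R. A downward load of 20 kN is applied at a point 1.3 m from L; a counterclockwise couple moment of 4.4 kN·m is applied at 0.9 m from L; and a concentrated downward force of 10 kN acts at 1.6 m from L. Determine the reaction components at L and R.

L_x = 0, L_y = 10.21 kN, R_y = 19.79 kN

Taking moments about L: R_y·1.9 − 20·1.3 + 4.4 − 10·1.6 = 0 → R_y = 37.6/1.9 = 19.7895 ≈ 19.79 kN.
ΣF_y = 0: L_y + 19.7895 − 20 − 10 = 0 → L_y = 10.21 kN.
ΣF_x = 0: no horizontal applied forces, so L_x = 0.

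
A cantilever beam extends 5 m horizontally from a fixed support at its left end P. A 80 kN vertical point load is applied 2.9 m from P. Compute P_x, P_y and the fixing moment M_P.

P_x = 0, P_y = 80.00 kN, M_P = 232.0 kN·m

ΣF_x = 0: P_x = 0.
ΣF_y = 0: P_y − 80 = 0 → P_y = 80.00 kN.
ΣM about P: M_P − 80·2.9 = 0 → M_P = 232.0 kN·m.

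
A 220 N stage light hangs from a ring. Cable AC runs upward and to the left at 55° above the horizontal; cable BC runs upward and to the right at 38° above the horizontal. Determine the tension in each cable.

T_AC = 173.6 N, T_BC = 126.4 N

ΣF_x = 0: −T_AC·cos55° + T_BC·cos38° = 0 → T_BC = 0.727879·T_AC.
ΣF_y = 0: T_AC·sin55° + T_BC·sin38° = 220.
Substitute: T_AC·(0.819152 + 0.727879·0.615661) = 220 → T_AC = 173.6 N.
Then T_BC = 0.727879 × 173.6 = 126.4 N.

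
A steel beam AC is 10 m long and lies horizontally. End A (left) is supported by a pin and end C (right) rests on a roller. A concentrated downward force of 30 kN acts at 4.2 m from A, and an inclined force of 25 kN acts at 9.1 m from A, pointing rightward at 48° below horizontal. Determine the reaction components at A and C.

Taking moments about A: C_y·10 − 30·4.2 − 25·sin48°·9.1 = 0 → C_y = 295.065/10 = 29.5065 ≈ 29.51 kN.
ΣF_y = 0: A_y + 29.5065 − 30 − 25·sin48° = 0 → A_y = 19.07 kN.
ΣF_x = 0: A_x + 25·cos48° = 0 → A_x = -16.73 kN.

A_x = -16.73 kN, A_y = 19.07 kN, C_y = 29.51 kN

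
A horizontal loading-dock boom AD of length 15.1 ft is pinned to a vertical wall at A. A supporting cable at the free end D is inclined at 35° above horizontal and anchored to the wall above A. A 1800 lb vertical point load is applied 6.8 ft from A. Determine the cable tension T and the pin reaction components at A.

ΣM about A: T·sin35°·15.1 − 1800·6.8 = 0 → T = 12240/(15.1·0.573576) = 1413.23 ≈ 1413 lb.
ΣF_x = 0: A_x − T·cos35° = 0 → A_x = 1413.23 × 0.819152 = 1158 lb.
ΣF_y = 0: A_y + T·sin35° − 1800 = 0 → A_y = 1800 − 1413.23 × 0.573576 = 989.4 lb.

T = 1413 lb, A_x = 1158 lb, A_y = 989.4 lb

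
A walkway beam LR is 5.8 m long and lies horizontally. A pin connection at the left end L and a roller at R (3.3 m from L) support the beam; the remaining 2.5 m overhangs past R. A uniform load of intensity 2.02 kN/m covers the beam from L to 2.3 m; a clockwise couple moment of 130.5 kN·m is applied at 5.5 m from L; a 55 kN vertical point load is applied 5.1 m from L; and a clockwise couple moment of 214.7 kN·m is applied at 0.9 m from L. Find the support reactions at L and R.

Resultant of the distributed load: 2.02 × 2.3 = 4.646 kN at 1.15 m from L.
Moments about L: R_y·3.3 − (2.02·2.3)·1.15 − 130.5 − 55·5.1 − 214.7 = 0 → R_y = 631.0429/3.3 = 191.225 ≈ 191.2 kN.
ΣF_y = 0: L_y + 191.225 − 2.02·2.3 − 55 = 0 → L_y = -131.6 kN.
ΣF_x = 0: no horizontal applied forces, so L_x = 0.

L_x = 0, L_y = -131.6 kN, R_y = 191.2 kN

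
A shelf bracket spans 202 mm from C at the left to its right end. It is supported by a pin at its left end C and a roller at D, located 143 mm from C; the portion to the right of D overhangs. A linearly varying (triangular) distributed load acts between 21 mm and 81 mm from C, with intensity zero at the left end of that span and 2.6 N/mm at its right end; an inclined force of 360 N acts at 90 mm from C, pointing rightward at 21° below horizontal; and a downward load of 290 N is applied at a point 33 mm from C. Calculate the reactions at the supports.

C_x = -336.1 N, C_y = 315.6 N, D_y = 181.4 N

Resultant of the triangular load: ½ × 2.6 × 60 = 78 N, acting at 61 mm from C (one-third of the span from the peak).
Moments about C: D_y·143 − (½·2.6·60)·61 − 360·sin21°·90 − 290·33 = 0 → D_y = 25939.1/143 = 181.392 ≈ 181.4 N.
ΣF_y = 0: C_y + 181.392 − ½·2.6·60 − 360·sin21° − 290 = 0 → C_y = 315.6 N.
ΣF_x = 0: C_x + 360·cos21° = 0 → C_x = -336.1 N.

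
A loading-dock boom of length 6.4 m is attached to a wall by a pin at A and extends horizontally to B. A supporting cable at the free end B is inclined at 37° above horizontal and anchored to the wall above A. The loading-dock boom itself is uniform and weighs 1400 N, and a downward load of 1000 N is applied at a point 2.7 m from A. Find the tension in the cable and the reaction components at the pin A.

T = 1864 N, A_x = 1489 N, A_y = 1278 N

ΣM about A: T·sin37°·6.4 − 1400·3.2 − 1000·2.7 = 0 → T = 7180/(6.4·0.601815) = 1864.15 ≈ 1864 N.
ΣF_x = 0: A_x − T·cos37° = 0 → A_x = 1864.15 × 0.798636 = 1489 N.
ΣF_y = 0: A_y + T·sin37° − 1400 − 1000 = 0 → A_y = 2400 − 1864.15 × 0.601815 = 1278 N.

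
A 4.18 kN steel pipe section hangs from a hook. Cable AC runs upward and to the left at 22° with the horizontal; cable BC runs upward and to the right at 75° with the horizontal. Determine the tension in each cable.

T_AC = 1.090 kN, T_BC = 3.905 kN

ΣF_x = 0: −T_AC·cos22° + T_BC·cos75° = 0 → T_BC = 3.58236·T_AC.
ΣF_y = 0: T_AC·sin22° + T_BC·sin75° = 4.18.
Substitute: T_AC·(0.374607 + 3.58236·0.965926) = 4.18 → T_AC = 1.08999 ≈ 1.090 kN.
Then T_BC = 3.58236 × 1.08999 = 3.905 kN.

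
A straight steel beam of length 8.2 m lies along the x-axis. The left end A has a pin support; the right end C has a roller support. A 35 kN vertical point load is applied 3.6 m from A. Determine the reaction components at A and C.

A_x = 0, A_y = 19.63 kN, C_y = 15.37 kN

Taking moments about A: C_y·8.2 − 35·3.6 = 0 → C_y = 126/8.2 = 15.3659 ≈ 15.37 kN.
ΣF_y = 0: A_y + 15.3659 − 35 = 0 → A_y = 19.63 kN.
ΣF_x = 0: no horizontal applied forces, so A_x = 0.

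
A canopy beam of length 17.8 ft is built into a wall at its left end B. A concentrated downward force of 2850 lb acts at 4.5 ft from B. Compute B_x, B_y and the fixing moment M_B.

ΣF_x = 0: B_x = 0.
ΣF_y = 0: B_y − 2850 = 0 → B_y = 2850 lb.
ΣM about B: M_B − 2850·4.5 = 0 → M_B = 12820 lb·ft.

B_x = 0, B_y = 2850 lb, M_B = 12820 lb·ft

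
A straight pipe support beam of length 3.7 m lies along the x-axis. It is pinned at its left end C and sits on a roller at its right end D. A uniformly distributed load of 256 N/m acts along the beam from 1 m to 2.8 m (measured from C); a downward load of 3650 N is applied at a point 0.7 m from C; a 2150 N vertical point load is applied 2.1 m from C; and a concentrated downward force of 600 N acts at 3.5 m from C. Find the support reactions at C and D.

C_x = 0, C_y = 4146 N, D_y = 2715 N

Resultant of the distributed load: 256 × 1.8 = 460.8 N at 1.9 m from C.
ΣM about C: D_y·3.7 − (256·1.8)·1.9 − 3650·0.7 − 2150·2.1 − 600·3.5 = 0 → D_y = 10045.52/3.7 = 2715.01 ≈ 2715 N.
ΣF_y = 0: C_y + 2715.01 − 256·1.8 − 3650 − 2150 − 600 = 0 → C_y = 4146 N.
ΣF_x = 0: no horizontal applied forces, so C_x = 0.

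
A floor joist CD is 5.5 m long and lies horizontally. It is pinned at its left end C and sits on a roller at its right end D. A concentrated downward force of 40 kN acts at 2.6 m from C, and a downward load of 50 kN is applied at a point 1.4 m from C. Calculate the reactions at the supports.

C_x = 0, C_y = 58.36 kN, D_y = 31.64 kN

Taking moments about C: D_y·5.5 − 40·2.6 − 50·1.4 = 0 → D_y = 174/5.5 = 31.6364 ≈ 31.64 kN.
ΣF_y = 0: C_y + 31.6364 − 40 − 50 = 0 → C_y = 58.36 kN.
ΣF_x = 0: no horizontal applied forces, so C_x = 0.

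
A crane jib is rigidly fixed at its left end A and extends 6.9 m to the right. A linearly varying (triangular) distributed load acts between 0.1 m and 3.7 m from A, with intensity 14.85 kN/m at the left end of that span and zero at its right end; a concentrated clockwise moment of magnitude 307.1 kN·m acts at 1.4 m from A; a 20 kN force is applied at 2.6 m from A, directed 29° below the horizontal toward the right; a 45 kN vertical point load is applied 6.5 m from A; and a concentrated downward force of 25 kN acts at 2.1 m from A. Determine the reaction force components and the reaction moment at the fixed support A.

A_x = -17.49 kN, A_y = 106.4 kN, M_A = 712.1 kN·m

Resultant of the triangular load: ½ × 14.85 × 3.6 = 26.73 kN, acting at 1.3 m from A (one-third of the span from the peak).
ΣF_x = 0: A_x + 20·cos29° = 0 → A_x = -17.49 kN.
ΣF_y = 0: A_y − ½·14.85·3.6 − 20·sin29° − 45 − 25 = 0 → A_y = 106.4 kN.
ΣM about A: M_A − (½·14.85·3.6)·1.3 − 307.1 − 20·sin29°·2.6 − 45·6.5 − 25·2.1 = 0 → M_A = 712.1 kN·m.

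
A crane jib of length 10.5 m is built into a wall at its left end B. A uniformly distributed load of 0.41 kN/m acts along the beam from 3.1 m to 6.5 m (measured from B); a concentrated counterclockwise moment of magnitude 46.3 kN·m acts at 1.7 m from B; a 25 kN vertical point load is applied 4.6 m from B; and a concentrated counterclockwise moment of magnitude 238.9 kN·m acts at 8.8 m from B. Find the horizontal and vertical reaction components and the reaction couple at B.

Resultant of the distributed load: 0.41 × 3.4 = 1.394 kN at 4.8 m from B.
ΣF_x = 0: B_x = 0.
ΣF_y = 0: B_y − 0.41·3.4 − 25 = 0 → B_y = 26.39 kN.
ΣM about B: M_B − (0.41·3.4)·4.8 + 46.3 − 25·4.6 + 238.9 = 0 → M_B = -163.5 kN·m.

B_x = 0, B_y = 26.39 kN, M_B = -163.5 kN·m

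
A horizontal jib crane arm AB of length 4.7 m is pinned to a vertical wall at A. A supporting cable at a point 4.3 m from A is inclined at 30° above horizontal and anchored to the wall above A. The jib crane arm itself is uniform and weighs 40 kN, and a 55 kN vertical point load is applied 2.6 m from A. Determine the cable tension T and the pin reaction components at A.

ΣM about A: T·sin30°·4.3 − 40·2.35 − 55·2.6 = 0 → T = 237/(4.3·0.5) = 110.233 ≈ 110.2 kN.
ΣF_x = 0: A_x − T·cos30° = 0 → A_x = 110.233 × 0.866025 = 95.46 kN.
ΣF_y = 0: A_y + T·sin30° − 40 − 55 = 0 → A_y = 95 − 110.233 × 0.5 = 39.88 kN.

T = 110.2 kN, A_x = 95.46 kN, A_y = 39.88 kN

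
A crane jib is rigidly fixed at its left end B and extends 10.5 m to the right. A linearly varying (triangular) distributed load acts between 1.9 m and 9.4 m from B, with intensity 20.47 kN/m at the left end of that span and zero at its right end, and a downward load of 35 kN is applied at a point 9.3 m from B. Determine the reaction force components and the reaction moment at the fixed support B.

Resultant of the triangular load: ½ × 20.47 × 7.5 = 76.7625 kN, acting at 4.4 m from B (one-third of the span from the peak).
ΣF_x = 0: B_x = 0.
ΣF_y = 0: B_y − ½·20.47·7.5 − 35 = 0 → B_y = 111.8 kN.
ΣM about B: M_B − (½·20.47·7.5)·4.4 − 35·9.3 = 0 → M_B = 663.3 kN·m.

B_x = 0, B_y = 111.8 kN, M_B = 663.3 kN·m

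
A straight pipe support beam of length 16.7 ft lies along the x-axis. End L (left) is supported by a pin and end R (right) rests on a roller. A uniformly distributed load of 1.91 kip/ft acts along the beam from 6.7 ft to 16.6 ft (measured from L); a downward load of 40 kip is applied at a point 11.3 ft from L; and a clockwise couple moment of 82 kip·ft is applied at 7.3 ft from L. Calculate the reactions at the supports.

L_x = 0, L_y = 13.74 kip, R_y = 45.17 kip

Resultant of the distributed load: 1.91 × 9.9 = 18.909 kip at 11.65 ft from L.
ΣM about L: R_y·16.7 − (1.91·9.9)·11.65 − 40·11.3 − 82 = 0 → R_y = 754.28985/16.7 = 45.1671 ≈ 45.17 kip.
ΣF_y = 0: L_y + 45.1671 − 1.91·9.9 − 40 = 0 → L_y = 13.74 kip.
ΣF_x = 0: no horizontal applied forces, so L_x = 0.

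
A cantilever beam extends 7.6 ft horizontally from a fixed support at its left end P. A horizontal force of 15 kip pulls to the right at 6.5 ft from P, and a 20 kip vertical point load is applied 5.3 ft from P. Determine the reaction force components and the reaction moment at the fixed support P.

ΣF_x = 0: P_x + 15 = 0 → P_x = -15.00 kip.
ΣF_y = 0: P_y − 20 = 0 → P_y = 20.00 kip.
ΣM about P: M_P − 20·5.3 = 0 → M_P = 106.0 kip·ft.

P_x = -15.00 kip, P_y = 20.00 kip, M_P = 106.0 kip·ft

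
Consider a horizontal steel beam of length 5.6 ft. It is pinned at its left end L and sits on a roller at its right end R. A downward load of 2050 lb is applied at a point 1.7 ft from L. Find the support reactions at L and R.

Taking moments about L: R_y·5.6 − 2050·1.7 = 0 → R_y = 3485/5.6 = 622.321 ≈ 622.3 lb.
ΣF_y = 0: L_y + 622.321 − 2050 = 0 → L_y = 1428 lb.
ΣF_x = 0: no horizontal applied forces, so L_x = 0.

L_x = 0, L_y = 1428 lb, R_y = 622.3 lb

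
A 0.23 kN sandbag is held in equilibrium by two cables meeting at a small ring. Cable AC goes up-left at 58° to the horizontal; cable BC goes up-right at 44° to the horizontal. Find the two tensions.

ΣF_x = 0: −T_AC·cos58° + T_BC·cos44° = 0 → T_BC = 0.736674·T_AC.
ΣF_y = 0: T_AC·sin58° + T_BC·sin44° = 0.23.
Substitute: T_AC·(0.848048 + 0.736674·0.694658) = 0.23 → T_AC = 0.169144 ≈ 0.1691 kN.
Then T_BC = 0.736674 × 0.169144 = 0.1246 kN.

T_AC = 0.1691 kN, T_BC = 0.1246 kN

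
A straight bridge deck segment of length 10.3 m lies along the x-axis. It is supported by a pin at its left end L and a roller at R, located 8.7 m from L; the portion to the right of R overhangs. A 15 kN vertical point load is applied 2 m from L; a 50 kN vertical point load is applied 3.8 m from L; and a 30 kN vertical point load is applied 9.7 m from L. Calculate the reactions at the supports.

Moments about L: R_y·8.7 − 15·2 − 50·3.8 − 30·9.7 = 0 → R_y = 511/8.7 = 58.7356 ≈ 58.74 kN.
ΣF_y = 0: L_y + 58.7356 − 15 − 50 − 30 = 0 → L_y = 36.26 kN.
ΣF_x = 0: no horizontal applied forces, so L_x = 0.

L_x = 0, L_y = 36.26 kN, R_y = 58.74 kN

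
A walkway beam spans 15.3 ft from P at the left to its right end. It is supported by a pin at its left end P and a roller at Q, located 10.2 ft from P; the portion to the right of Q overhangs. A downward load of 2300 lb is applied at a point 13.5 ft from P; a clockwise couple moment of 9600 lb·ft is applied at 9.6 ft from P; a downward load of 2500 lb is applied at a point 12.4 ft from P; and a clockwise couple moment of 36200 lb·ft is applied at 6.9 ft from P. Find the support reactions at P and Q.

P_x = 0, P_y = -5774 lb, Q_y = 10570 lb

ΣM about P: Q_y·10.2 − 2300·13.5 − 9600 − 2500·12.4 − 36200 = 0 → Q_y = 107850/10.2 = 10573.5 ≈ 10570 lb.
ΣF_y = 0: P_y + 10573.5 − 2300 − 2500 = 0 → P_y = -5774 lb.
ΣF_x = 0: no horizontal applied forces, so P_x = 0.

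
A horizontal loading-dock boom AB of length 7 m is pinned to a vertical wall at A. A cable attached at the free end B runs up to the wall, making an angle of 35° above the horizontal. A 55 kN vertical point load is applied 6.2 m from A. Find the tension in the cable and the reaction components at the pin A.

T = 84.93 kN, A_x = 69.57 kN, A_y = 6.286 kN

ΣM about A: T·sin35°·7 − 55·6.2 = 0 → T = 341/(7·0.573576) = 84.9308 ≈ 84.93 kN.
ΣF_x = 0: A_x − T·cos35° = 0 → A_x = 84.9308 × 0.819152 = 69.57 kN.
ΣF_y = 0: A_y + T·sin35° − 55 = 0 → A_y = 55 − 84.9308 × 0.573576 = 6.286 kN.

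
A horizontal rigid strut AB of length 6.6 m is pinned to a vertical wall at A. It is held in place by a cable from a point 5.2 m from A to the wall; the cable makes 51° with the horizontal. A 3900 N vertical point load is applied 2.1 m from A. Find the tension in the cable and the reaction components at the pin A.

ΣM about A: T·sin51°·5.2 − 3900·2.1 = 0 → T = 8190/(5.2·0.777146) = 2026.65 ≈ 2027 N.
ΣF_x = 0: A_x − T·cos51° = 0 → A_x = 2026.65 × 0.62932 = 1275 N.
ΣF_y = 0: A_y + T·sin51° − 3900 = 0 → A_y = 3900 − 2026.65 × 0.777146 = 2325 N.

T = 2027 N, A_x = 1275 N, A_y = 2325 N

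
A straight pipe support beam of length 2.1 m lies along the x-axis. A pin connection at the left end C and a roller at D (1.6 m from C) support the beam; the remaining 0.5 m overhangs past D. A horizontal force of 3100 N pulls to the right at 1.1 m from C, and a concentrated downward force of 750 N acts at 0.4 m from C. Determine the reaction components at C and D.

C_x = -3100 N, C_y = 562.5 N, D_y = 187.5 N

ΣM about C: D_y·1.6 − 750·0.4 = 0 → D_y = 300/1.6 = 187.5 N.
ΣF_y = 0: C_y + 187.5 − 750 = 0 → C_y = 562.5 N.
ΣF_x = 0: C_x + 3100 = 0 → C_x = -3100 N.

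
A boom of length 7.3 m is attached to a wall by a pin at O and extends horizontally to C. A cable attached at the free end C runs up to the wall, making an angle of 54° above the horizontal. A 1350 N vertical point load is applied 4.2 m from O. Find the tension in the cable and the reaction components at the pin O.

T = 960.1 N, O_x = 564.3 N, O_y = 573.3 N

ΣM about O: T·sin54°·7.3 − 1350·4.2 = 0 → T = 5670/(7.3·0.809017) = 960.069 ≈ 960.1 N.
ΣF_x = 0: O_x − T·cos54° = 0 → O_x = 960.069 × 0.587785 = 564.3 N.
ΣF_y = 0: O_y + T·sin54° − 1350 = 0 → O_y = 1350 − 960.069 × 0.809017 = 573.3 N.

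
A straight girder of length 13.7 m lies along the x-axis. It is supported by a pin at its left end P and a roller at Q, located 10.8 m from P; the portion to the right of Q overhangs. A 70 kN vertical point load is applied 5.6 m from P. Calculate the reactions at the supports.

Taking moments about P: Q_y·10.8 − 70·5.6 = 0 → Q_y = 392/10.8 = 36.2963 ≈ 36.30 kN.
ΣF_y = 0: P_y + 36.2963 − 70 = 0 → P_y = 33.70 kN.
ΣF_x = 0: no horizontal applied forces, so P_x = 0.

P_x = 0, P_y = 33.70 kN, Q_y = 36.30 kN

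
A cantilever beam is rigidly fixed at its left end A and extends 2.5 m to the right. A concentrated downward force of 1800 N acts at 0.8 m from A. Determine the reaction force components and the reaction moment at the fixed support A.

ΣF_x = 0: A_x = 0.
ΣF_y = 0: A_y − 1800 = 0 → A_y = 1800 N.
ΣM about A: M_A − 1800·0.8 = 0 → M_A = 1440 N·m.

A_x = 0, A_y = 1800 N, M_A = 1440 N·m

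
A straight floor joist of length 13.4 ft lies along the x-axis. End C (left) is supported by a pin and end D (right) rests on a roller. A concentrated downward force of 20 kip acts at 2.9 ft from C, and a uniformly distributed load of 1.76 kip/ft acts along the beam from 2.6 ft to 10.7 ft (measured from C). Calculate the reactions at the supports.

C_x = 0, C_y = 22.85 kip, D_y = 11.40 kip

Resultant of the distributed load: 1.76 × 8.1 = 14.256 kip at 6.65 ft from C.
Taking moments about C: D_y·13.4 − 20·2.9 − (1.76·8.1)·6.65 = 0 → D_y = 152.8024/13.4 = 11.4032 ≈ 11.40 kip.
ΣF_y = 0: C_y + 11.4032 − 20 − 1.76·8.1 = 0 → C_y = 22.85 kip.
ΣF_x = 0: no horizontal applied forces, so C_x = 0.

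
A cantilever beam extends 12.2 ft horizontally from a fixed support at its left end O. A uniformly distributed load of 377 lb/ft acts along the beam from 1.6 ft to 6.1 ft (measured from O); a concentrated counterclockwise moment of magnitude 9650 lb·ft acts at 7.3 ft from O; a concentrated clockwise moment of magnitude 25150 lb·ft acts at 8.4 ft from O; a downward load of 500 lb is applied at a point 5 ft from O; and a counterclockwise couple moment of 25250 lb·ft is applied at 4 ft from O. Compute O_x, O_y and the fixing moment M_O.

Resultant of the distributed load: 377 × 4.5 = 1696.5 lb at 3.85 ft from O.
ΣF_x = 0: O_x = 0.
ΣF_y = 0: O_y − 377·4.5 − 500 = 0 → O_y = 2196 lb.
ΣM about O: M_O − (377·4.5)·3.85 + 9650 − 25150 − 500·5 + 25250 = 0 → M_O = -718.5 lb·ft.

O_x = 0, O_y = 2196 lb, M_O = -718.5 lb·ft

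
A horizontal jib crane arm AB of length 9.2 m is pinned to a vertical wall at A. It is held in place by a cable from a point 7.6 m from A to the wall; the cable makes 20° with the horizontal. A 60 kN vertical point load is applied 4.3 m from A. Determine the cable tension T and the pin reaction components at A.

T = 99.26 kN, A_x = 93.27 kN, A_y = 26.05 kN

ΣM about A: T·sin20°·7.6 − 60·4.3 = 0 → T = 258/(7.6·0.34202) = 99.2555 ≈ 99.26 kN.
ΣF_x = 0: A_x − T·cos20° = 0 → A_x = 99.2555 × 0.939693 = 93.27 kN.
ΣF_y = 0: A_y + T·sin20° − 60 = 0 → A_y = 60 − 99.2555 × 0.34202 = 26.05 kN.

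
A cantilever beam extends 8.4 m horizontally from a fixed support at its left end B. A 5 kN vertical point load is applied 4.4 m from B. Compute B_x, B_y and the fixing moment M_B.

ΣF_x = 0: B_x = 0.
ΣF_y = 0: B_y − 5 = 0 → B_y = 5.000 kN.
ΣM about B: M_B − 5·4.4 = 0 → M_B = 22.00 kN·m.

B_x = 0, B_y = 5.000 kN, M_B = 22.00 kN·m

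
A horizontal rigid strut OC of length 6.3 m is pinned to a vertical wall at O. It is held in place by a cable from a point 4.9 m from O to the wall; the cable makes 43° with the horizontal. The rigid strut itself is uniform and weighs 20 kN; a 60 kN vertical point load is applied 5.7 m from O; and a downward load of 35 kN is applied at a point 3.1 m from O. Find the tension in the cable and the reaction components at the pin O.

T = 153.7 kN, O_x = 112.4 kN, O_y = 10.20 kN

ΣM about O: T·sin43°·4.9 − 20·3.15 − 60·5.7 − 35·3.1 = 0 → T = 513.5/(4.9·0.681998) = 153.66 ≈ 153.7 kN.
ΣF_x = 0: O_x − T·cos43° = 0 → O_x = 153.66 × 0.731354 = 112.4 kN.
ΣF_y = 0: O_y + T·sin43° − 20 − 60 − 35 = 0 → O_y = 115 − 153.66 × 0.681998 = 10.20 kN.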